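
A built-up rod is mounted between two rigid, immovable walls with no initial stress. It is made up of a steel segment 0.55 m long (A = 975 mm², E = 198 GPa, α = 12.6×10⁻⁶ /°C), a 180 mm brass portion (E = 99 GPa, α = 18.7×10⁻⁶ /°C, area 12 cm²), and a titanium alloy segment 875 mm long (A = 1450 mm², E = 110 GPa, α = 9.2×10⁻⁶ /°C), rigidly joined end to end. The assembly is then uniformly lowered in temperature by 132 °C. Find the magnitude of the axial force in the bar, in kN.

If the supports were absent, the total length change would be Σ αᵢΔT Lᵢ = 12.6×10⁻⁶×132×550 + 18.7×10⁻⁶×132×180 + 9.2×10⁻⁶×132×875 = 2.422 mm.
The walls prevent any net length change, so an axial force P (same in every segment) develops. Compatibility: P · Σ Lᵢ/(AᵢEᵢ) = δ_free.
The series flexibility is Σ Lᵢ/(AᵢEᵢ) = 550/(975×198×10³) + 180/(1200×99×10³) + 875/(1450×110×10³) = 9.85×10⁻⁶ mm/N.
So P = 2.422 / 9.85×10⁻⁶ = 245.9 kN, tensile.

P ≈ 246 kN (tensile)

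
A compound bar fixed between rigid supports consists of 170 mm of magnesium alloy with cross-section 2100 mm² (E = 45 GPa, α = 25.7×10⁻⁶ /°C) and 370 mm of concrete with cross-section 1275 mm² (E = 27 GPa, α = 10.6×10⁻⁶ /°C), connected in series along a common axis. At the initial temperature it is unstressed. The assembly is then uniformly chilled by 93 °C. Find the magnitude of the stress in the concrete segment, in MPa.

σ ≈ 48.2 MPa (tensile)

If the supports were absent, the total length change would be Σ αᵢΔT Lᵢ = 25.7×10⁻⁶×93×170 + 10.6×10⁻⁶×93×370 = 0.7711 mm.
The walls prevent any net length change, so an axial force P (same in every segment) develops. Compatibility: P · Σ Lᵢ/(AᵢEᵢ) = δ_free.
Σ Lᵢ/(AᵢEᵢ) = 170/(2100×45×10³) + 370/(1275×27×10³) = 1.255×10⁻⁵ mm/N.
P = 0.7711 / 1.255×10⁻⁵ = 61450 N = 61.45 kN, tensile.
σ_{concrete} = P / A = 61450 / 1275 = 48.2 MPa.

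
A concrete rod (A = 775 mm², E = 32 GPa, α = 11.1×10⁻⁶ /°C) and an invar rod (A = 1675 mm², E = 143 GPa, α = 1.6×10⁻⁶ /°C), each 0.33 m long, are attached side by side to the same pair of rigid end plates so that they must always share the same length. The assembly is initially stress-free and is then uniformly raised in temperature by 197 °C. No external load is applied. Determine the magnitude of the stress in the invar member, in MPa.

σ ≈ 25.1 MPa (tensile)

Equilibrium of a rigid end plate with no external load gives equal and opposite internal forces ±P in the two members. Since α_{concrete} > α_{invar}, heating drives the concrete into compression and the invar into tension.
Equating the net (thermal + elastic) strains gives |α₁ − α₂|·ΔT = P·[1/(A₁E₁) + 1/(A₂E₂)].
|α₁ − α₂|·ΔT = 9.5×10⁻⁶ × 197 = 0.001871.
1/(A₁E₁) + 1/(A₂E₂) = 1/(775×32×10³) + 1/(1675×143×10³) = 4.45×10⁻⁸ N⁻¹.
P = 0.001871 / 4.45×10⁻⁸ = 42060 N = 42.06 kN.
σ_{invar} = P/A₂ = 42060/1675 = 25.11 MPa, tensile.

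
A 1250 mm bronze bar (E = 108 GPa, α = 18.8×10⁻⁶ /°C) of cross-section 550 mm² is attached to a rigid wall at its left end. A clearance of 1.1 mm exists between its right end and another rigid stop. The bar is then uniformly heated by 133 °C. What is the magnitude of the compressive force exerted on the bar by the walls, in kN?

Free thermal elongation = αΔT L = 18.8×10⁻⁶ × 133 × 1250 = 3.125 mm.
The gap closes (δ_free > 1.1 mm) and the wall then resists a further 3.125 − 1.1 = 2.025 mm of expansion.
Compatibility: PL/(AE) = 2.025 mm, so σ = P/A = E × (2.025/1250) = 175 MPa.
P = σA = 175 × 550 = 96.25 kN.

P ≈ 96.3 kN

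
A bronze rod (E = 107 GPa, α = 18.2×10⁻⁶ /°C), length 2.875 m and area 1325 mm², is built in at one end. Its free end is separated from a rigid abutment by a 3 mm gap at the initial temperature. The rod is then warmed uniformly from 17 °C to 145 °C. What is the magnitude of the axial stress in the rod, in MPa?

σ ≈ 138 MPa (compressive)

If the wall were absent the rod would grow by αΔT L = 18.2×10⁻⁶ × 128 × 2875 = 6.698 mm.
This exceeds the 3 mm gap, so the wall pushes back. The portion of expansion that must be recovered elastically is δ_free − gap = 6.698 − 3 = 3.698 mm.
So σ = E(δ_free − g)/L = 107×10³ × 3.698/2875 = 137.6 MPa.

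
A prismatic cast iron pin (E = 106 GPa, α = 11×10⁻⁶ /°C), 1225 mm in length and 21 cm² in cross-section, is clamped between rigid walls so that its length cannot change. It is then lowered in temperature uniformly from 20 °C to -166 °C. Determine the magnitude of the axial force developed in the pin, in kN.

The ends cannot move, so σ = EαΔT = 106×10³ × 11×10⁻⁶ × 186 = 216.9 MPa.
Then P = σA = 216.9 × 2100 mm² = 455.4 kN, tensile.

P ≈ 455 kN (tensile)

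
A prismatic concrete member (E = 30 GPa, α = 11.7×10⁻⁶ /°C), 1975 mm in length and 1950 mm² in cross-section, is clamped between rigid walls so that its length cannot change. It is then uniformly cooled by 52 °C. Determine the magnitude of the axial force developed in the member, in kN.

P ≈ 35.6 kN (tensile)

The ends cannot move, so σ = EαΔT = 30×10³ × 11.7×10⁻⁶ × 52 = 18.25 MPa.
Axial force P = σA = 18.25 × 1950 = 35590 N = 35.59 kN, tensile.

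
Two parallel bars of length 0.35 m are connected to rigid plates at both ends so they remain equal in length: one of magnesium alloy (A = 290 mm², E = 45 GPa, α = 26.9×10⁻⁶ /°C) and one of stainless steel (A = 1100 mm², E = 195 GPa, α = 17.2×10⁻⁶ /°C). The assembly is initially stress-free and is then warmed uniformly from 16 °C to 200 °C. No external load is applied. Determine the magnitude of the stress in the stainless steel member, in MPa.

σ ≈ 20 MPa (tensile)

Equilibrium of a rigid end plate with no external load gives equal and opposite internal forces ±P in the two members. Since α_{magnesium alloy} > α_{stainless steel}, heating drives the magnesium alloy into compression and the stainless steel into tension.
Setting the final lengths equal and cancelling L: (α₁ − α₂)ΔT = P/(A₁E₁) + P/(A₂E₂).
|α₁ − α₂|·ΔT = 9.7×10⁻⁶ × 184 = 0.001785.
1/(A₁E₁) + 1/(A₂E₂) = 1/(290×45×10³) + 1/(1100×195×10³) = 8.129×10⁻⁸ N⁻¹.
P = 0.001785 / 8.129×10⁻⁸ = 21960 N = 21.96 kN.
σ_{stainless steel} = P/A₂ = 21960/1100 = 19.96 MPa, tensile.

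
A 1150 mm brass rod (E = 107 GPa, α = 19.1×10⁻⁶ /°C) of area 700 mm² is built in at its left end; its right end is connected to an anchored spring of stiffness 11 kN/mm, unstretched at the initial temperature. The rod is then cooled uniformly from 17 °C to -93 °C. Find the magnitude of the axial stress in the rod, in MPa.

σ ≈ 32.5 MPa (tensile)

The unrestrained thermal change is αΔT L = 19.1×10⁻⁶ × 110 × 1150 = 2.416 mm.
Let P be the tensile force in the spring. The rod extends elastically by PL/(AE) and the spring stretches by P/k; together these equal δ_free.
So P = δ_free / [L/(AE) + 1/k] = 2.416 / [ 1150/(700×107×10³) + 1/(11×10³) ].
P = 2.416 / 0.0001063 = 22740 N.
σ = P/A = 22740/700 = 32.48 MPa.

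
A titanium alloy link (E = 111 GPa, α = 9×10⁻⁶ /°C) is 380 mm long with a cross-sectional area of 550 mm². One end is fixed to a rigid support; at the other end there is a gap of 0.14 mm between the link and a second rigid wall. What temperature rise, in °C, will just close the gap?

ΔT ≈ 40.9 °C

Contact occurs when the free expansion equals the gap: αΔT L = 0.14 mm.
So ΔT = g/(αL) = 0.14/(9×10⁻⁶ × 380) = 40.94 °C.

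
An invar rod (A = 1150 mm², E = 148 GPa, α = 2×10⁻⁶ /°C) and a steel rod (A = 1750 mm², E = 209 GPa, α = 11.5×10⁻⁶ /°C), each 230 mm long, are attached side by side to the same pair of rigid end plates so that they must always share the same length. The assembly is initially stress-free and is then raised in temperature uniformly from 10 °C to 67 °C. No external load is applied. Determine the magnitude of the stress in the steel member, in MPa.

σ ≈ 35.9 MPa (compressive)

The steel has the larger α, so on heating it would change length more than the invar if both were free. The rigid plates force a common final length, so the steel is put into compression and the invar into tension, with equal and opposite forces P (no external load).
Compatibility of the two members (thermal + elastic change equal): (α₁ − α₂)ΔT = P·[1/(A₁E₁) + 1/(A₂E₂)].
|α₁ − α₂|·ΔT = 9.5×10⁻⁶ × 57 = 0.0005415.
1/(A₁E₁) + 1/(A₂E₂) = 1/(1150×148×10³) + 1/(1750×209×10³) = 8.61×10⁻⁹ N⁻¹.
So P = 0.0005415 / 8.61×10⁻⁹ = 62.9 kN.
σ_{steel} = P/A₂ = 62900/1750 = 35.94 MPa, compressive.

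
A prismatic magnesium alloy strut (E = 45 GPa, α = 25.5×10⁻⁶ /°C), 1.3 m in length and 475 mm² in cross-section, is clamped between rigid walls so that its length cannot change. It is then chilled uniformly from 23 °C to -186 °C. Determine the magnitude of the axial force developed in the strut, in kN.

Full restraint means ε = 0, so the stress is σ = EαΔT = 45×10³ × 25.5×10⁻⁶ × 209 = 239.8 MPa.
P = AEαΔT = 475 × 45×10³ × 25.5×10⁻⁶ × 209 = 113.9 kN (tensile).

P ≈ 114 kN (tensile)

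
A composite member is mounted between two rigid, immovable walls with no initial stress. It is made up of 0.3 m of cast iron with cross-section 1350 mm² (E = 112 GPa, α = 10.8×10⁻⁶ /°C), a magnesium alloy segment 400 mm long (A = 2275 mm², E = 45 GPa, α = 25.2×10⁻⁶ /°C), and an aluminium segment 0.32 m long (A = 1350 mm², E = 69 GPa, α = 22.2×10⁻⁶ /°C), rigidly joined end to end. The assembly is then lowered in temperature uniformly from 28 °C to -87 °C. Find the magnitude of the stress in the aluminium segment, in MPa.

σ ≈ 187 MPa (tensile)

If the supports were absent, the total length change would be Σ αᵢΔT Lᵢ = 10.8×10⁻⁶×115×300 + 25.2×10⁻⁶×115×400 + 22.2×10⁻⁶×115×320 = 2.349 mm.
The walls prevent any net length change, so an axial force P (same in every segment) develops. Compatibility: P · Σ Lᵢ/(AᵢEᵢ) = δ_free.
The series flexibility is Σ Lᵢ/(AᵢEᵢ) = 300/(1350×112×10³) + 400/(2275×45×10³) + 320/(1350×69×10³) = 9.327×10⁻⁶ mm/N.
P = 2.349 / 9.327×10⁻⁶ = 251800 N = 251.8 kN, tensile.
σ_{aluminium} = P / A = 251800 / 1350 = 186.5 MPa.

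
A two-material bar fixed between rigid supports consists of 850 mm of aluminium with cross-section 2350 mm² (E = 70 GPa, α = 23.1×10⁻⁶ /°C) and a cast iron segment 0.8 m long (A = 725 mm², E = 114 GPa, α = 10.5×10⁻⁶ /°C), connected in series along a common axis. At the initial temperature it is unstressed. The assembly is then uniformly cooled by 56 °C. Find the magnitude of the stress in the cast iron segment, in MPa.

σ ≈ 146 MPa (tensile)

If the supports were absent, the total length change would be Σ αᵢΔT Lᵢ = 23.1×10⁻⁶×56×850 + 10.5×10⁻⁶×56×800 = 1.57 mm.
Since the ends are fixed, an axial force P builds up, equal in every segment, with P · Σ Lᵢ/(AᵢEᵢ) = δ_free.
Σ Lᵢ/(AᵢEᵢ) = 850/(2350×70×10³) + 800/(725×114×10³) = 1.485×10⁻⁵ mm/N.
P = 1.57 / 1.485×10⁻⁵ = 105700 N = 105.7 kN, tensile.
σ_{cast iron} = P / A = 105700 / 725 = 145.9 MPa.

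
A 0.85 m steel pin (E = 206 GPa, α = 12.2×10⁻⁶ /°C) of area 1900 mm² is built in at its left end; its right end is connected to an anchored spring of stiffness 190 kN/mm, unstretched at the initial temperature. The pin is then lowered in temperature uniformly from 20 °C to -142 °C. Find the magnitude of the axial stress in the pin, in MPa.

σ ≈ 119 MPa (tensile)

The unrestrained thermal change is αΔT L = 12.2×10⁻⁶ × 162 × 850 = 1.68 mm.
Let P be the tensile force in the spring. The pin extends elastically by PL/(AE) and the spring stretches by P/k; together these equal δ_free.
P [ L/(AE) + 1/k ] = δ_free → P [ 850/(1900×206×10³) + 1/(190×10³) ] = 1.68.
P = 1.68 / 7.435×10⁻⁶ = 226000 N.
σ = P/A = 226000/1900 = 118.9 MPa.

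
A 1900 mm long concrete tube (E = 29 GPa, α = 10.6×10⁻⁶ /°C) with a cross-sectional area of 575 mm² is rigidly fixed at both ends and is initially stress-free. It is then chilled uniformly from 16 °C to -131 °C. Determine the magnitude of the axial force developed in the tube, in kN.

P ≈ 26 kN (tensile)

Full restraint means ε = 0, so the stress is σ = EαΔT = 29×10³ × 10.6×10⁻⁶ × 147 = 45.19 MPa.
Then P = σA = 45.19 × 575 mm² = 25.98 kN, tensile.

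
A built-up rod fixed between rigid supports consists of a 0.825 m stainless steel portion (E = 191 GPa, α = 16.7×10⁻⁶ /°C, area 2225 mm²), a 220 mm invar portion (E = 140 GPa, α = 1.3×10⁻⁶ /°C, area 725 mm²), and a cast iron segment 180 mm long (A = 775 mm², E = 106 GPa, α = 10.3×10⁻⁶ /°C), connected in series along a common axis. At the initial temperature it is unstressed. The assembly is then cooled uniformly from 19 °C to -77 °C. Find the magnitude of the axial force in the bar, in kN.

P ≈ 243 kN (tensile)

With the walls removed the bar would change length by δ_free = Σ αᵢΔT Lᵢ = 16.7×10⁻⁶×96×825 + 1.3×10⁻⁶×96×220 + 10.3×10⁻⁶×96×180 = 1.528 mm.
Since the ends are fixed, an axial force P builds up, equal in every segment, with P · Σ Lᵢ/(AᵢEᵢ) = δ_free.
The series flexibility is Σ Lᵢ/(AᵢEᵢ) = 825/(2225×191×10³) + 220/(725×140×10³) + 180/(775×106×10³) = 6.3×10⁻⁶ mm/N.
Hence P = δ_free / Σ(L/AE) = 1.528/6.3×10⁻⁶ = 242.6 kN (tensile).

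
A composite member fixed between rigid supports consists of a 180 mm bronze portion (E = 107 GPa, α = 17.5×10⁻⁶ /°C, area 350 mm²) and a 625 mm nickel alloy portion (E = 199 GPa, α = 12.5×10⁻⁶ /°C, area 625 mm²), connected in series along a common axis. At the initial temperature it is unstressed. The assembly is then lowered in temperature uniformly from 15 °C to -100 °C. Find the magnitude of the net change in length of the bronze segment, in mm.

|ΔL| ≈ 0.254 mm

If the supports were absent, the total length change would be Σ αᵢΔT Lᵢ = 17.5×10⁻⁶×115×180 + 12.5×10⁻⁶×115×625 = 1.261 mm.
The walls prevent any net length change, so an axial force P (same in every segment) develops. Compatibility: P · Σ Lᵢ/(AᵢEᵢ) = δ_free.
The series flexibility is Σ Lᵢ/(AᵢEᵢ) = 180/(350×107×10³) + 625/(625×199×10³) = 9.832×10⁻⁶ mm/N.
Hence P = δ_free / Σ(L/AE) = 1.261/9.832×10⁻⁶ = 128.2 kN (tensile).
For the bronze segment, free thermal change = 17.5×10⁻⁶×115×180 = 0.3623 mm and elastic change from P = 128200×180/(350×107×10³) = 0.6163 mm; these oppose, so the net change is 0.254 mm (segment lengthens).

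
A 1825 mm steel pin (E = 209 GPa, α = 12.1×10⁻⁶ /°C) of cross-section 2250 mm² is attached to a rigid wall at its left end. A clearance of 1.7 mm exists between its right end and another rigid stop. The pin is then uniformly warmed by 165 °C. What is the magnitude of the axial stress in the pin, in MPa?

σ ≈ 223 MPa (compressive)

Unrestrained expansion: δ_free = αΔT L = 12.1×10⁻⁶ × 165 × 1825 = 3.644 mm.
After closing the 1.7 mm clearance, 3.644 − 1.7 = 1.944 mm of expansion remains to be suppressed by the wall.
That suppressed elongation corresponds to σ = E·Δ/L = 209×10³ × 1.944/1825 = 222.6 MPa.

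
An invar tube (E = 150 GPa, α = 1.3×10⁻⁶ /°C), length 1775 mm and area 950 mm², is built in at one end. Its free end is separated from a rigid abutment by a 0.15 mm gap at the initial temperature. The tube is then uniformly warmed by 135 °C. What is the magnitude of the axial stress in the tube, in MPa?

σ ≈ 13.6 MPa (compressive)

Free thermal elongation = αΔT L = 1.3×10⁻⁶ × 135 × 1775 = 0.3115 mm.
This exceeds the 0.15 mm gap, so the wall pushes back. The portion of expansion that must be recovered elastically is δ_free − gap = 0.3115 − 0.15 = 0.1615 mm.
That suppressed elongation corresponds to σ = E·Δ/L = 150×10³ × 0.1615/1775 = 13.65 MPa.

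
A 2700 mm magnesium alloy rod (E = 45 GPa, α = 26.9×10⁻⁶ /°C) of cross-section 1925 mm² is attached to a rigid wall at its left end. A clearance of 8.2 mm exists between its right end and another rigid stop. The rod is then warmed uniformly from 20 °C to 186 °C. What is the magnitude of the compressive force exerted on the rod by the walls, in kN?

P ≈ 124 kN

If the wall were absent the rod would grow by αΔT L = 26.9×10⁻⁶ × 166 × 2700 = 12.06 mm.
After closing the 8.2 mm clearance, 12.06 − 8.2 = 3.857 mm of expansion remains to be suppressed by the wall.
Compatibility: PL/(AE) = 3.857 mm, so σ = P/A = E × (3.857/2700) = 64.28 MPa.
P = σA = 64.28 × 1925 = 123.7 kN.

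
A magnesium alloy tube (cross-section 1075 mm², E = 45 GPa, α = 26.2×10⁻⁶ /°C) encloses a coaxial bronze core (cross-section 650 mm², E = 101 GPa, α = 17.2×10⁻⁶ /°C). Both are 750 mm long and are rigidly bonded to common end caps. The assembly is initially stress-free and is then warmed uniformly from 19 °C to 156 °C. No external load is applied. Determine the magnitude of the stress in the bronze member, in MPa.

σ ≈ 52.8 MPa (tensile)

Equilibrium of a rigid end plate with no external load gives equal and opposite internal forces ±P in the two members. Since α_{magnesium alloy} > α_{bronze}, heating drives the magnesium alloy into compression and the bronze into tension.
Compatibility of the two members (thermal + elastic change equal): (α₁ − α₂)ΔT = P·[1/(A₁E₁) + 1/(A₂E₂)].
|α₁ − α₂|·ΔT = 9×10⁻⁶ × 137 = 0.001233.
1/(A₁E₁) + 1/(A₂E₂) = 1/(1075×45×10³) + 1/(650×101×10³) = 3.59×10⁻⁸ N⁻¹.
So P = 0.001233 / 3.59×10⁻⁸ = 34.34 kN.
σ_{bronze} = P/A₂ = 34340/650 = 52.83 MPa, tensile.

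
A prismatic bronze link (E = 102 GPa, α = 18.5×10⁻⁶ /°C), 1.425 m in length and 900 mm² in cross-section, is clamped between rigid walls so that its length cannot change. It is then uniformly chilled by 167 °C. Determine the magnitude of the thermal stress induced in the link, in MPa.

σ ≈ 315 MPa (tensile)

With length fixed, the mechanical strain must cancel the thermal strain αΔT = 18.5×10⁻⁶ × 167 = 3089.5×10⁻⁶.
The stress required to suppress this strain is σ = Eε = 102×10³ × 3089.5×10⁻⁶ = 315.1 MPa, tensile since the link is trying to contract.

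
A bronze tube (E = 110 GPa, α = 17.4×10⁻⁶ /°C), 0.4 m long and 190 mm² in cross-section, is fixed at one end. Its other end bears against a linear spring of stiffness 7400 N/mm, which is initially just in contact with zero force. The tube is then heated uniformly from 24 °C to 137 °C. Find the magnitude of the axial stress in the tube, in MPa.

If the spring were absent the tube would lengthen by αΔT L = 17.4×10⁻⁶ × 113 × 400 = 0.7865 mm.
With a force P in the spring, the elastic change of the tube is PL/(AE) and that of the spring is P/k; compatibility requires their sum to equal δ_free.
P [ L/(AE) + 1/k ] = δ_free → P [ 400/(190×110×10³) + 1/(7400) ] = 0.7865.
P = 0.7865 / 0.0001543 = 5098 N.
σ = P/A = 5098/190 = 26.83 MPa.

σ ≈ 26.8 MPa (compressive)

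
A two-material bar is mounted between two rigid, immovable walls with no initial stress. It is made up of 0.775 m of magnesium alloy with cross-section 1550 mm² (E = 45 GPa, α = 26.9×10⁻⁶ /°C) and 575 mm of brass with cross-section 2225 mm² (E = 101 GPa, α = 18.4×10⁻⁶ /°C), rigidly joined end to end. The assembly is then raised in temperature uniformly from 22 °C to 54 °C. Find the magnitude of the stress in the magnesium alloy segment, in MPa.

With the walls removed the bar would change length by δ_free = Σ αᵢΔT Lᵢ = 26.9×10⁻⁶×32×775 + 18.4×10⁻⁶×32×575 = 1.006 mm.
The walls prevent any net length change, so an axial force P (same in every segment) develops. Compatibility: P · Σ Lᵢ/(AᵢEᵢ) = δ_free.
The series flexibility is Σ Lᵢ/(AᵢEᵢ) = 775/(1550×45×10³) + 575/(2225×101×10³) = 1.367×10⁻⁵ mm/N.
P = 1.006 / 1.367×10⁻⁵ = 73570 N = 73.57 kN, compressive.
σ_{magnesium alloy} = P / A = 73570 / 1550 = 47.46 MPa.

σ ≈ 47.5 MPa (compressive)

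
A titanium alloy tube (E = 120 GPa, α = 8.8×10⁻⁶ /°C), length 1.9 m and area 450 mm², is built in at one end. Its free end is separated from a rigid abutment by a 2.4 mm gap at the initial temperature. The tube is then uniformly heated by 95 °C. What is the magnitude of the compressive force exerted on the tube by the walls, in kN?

Unrestrained expansion: δ_free = αΔT L = 8.8×10⁻⁶ × 95 × 1900 = 1.588 mm.
This is smaller than the 2.4 mm clearance, so the tube expands freely without reaching the stop — the stress is zero.

P ≈ 0 kN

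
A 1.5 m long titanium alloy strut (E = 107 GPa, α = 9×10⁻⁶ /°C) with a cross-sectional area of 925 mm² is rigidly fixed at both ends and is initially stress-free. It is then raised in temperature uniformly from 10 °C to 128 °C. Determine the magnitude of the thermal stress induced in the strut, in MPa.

The supports are rigid, so the total axial strain is zero. The restrained thermal strain is ε = αΔT = 9×10⁻⁶ × 118 = 1062×10⁻⁶.
The stress required to suppress this strain is σ = Eε = 107×10³ × 1062×10⁻⁶ = 113.6 MPa, compressive since the strut is trying to expand.

σ ≈ 114 MPa (compressive)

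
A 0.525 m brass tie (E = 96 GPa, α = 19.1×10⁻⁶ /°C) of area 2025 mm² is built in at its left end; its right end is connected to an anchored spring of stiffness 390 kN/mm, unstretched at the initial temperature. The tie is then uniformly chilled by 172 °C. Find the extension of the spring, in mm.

Free thermal contraction: δ_free = αΔT L = 19.1×10⁻⁶ × 172 × 525 = 1.725 mm.
Let P be the tensile force in the spring. The tie extends elastically by PL/(AE) and the spring stretches by P/k; together these equal δ_free.
So P = δ_free / [L/(AE) + 1/k] = 1.725 / [ 525/(2025×96×10³) + 1/(390×10³) ].
P = 1.725 / 5.265×10⁻⁶ = 327600 N.
Spring extension = P/k = 327600/(390×10³) = 0.84 mm.

δ ≈ 0.84 mm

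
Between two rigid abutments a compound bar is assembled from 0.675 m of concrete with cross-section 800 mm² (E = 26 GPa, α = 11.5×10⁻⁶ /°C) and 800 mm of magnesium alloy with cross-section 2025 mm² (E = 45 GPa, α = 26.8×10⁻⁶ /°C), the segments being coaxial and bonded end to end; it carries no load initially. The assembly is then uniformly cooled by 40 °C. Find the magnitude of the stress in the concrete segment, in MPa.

σ ≈ 35.4 MPa (tensile)

Free thermal contraction of the whole bar: Σ αᵢΔT Lᵢ = 11.5×10⁻⁶×40×675 + 26.8×10⁻⁶×40×800 = 1.168 mm.
The rigid supports impose zero overall length change; the single axial force P common to all segments must satisfy P Σ Lᵢ/(AᵢEᵢ) = δ_free.
The series flexibility is Σ Lᵢ/(AᵢEᵢ) = 675/(800×26×10³) + 800/(2025×45×10³) = 4.123×10⁻⁵ mm/N.
Hence P = δ_free / Σ(L/AE) = 1.168/4.123×10⁻⁵ = 28.33 kN (tensile).
σ_{concrete} = P / A = 28330 / 800 = 35.41 MPa.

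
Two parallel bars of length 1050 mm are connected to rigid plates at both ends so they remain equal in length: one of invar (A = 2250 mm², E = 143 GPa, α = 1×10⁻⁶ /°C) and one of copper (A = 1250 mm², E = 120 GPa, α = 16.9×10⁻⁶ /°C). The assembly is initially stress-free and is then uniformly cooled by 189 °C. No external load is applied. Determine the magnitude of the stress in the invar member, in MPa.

Both members must finish at the same length. With the larger α, the copper tends to over-contract; the plates restrain it, putting the copper in tension and the invar in compression. With no external load the two internal forces are equal and opposite, magnitude P.
Equating the net (thermal + elastic) strains gives |α₁ − α₂|·ΔT = P·[1/(A₁E₁) + 1/(A₂E₂)].
|α₁ − α₂|·ΔT = 15.9×10⁻⁶ × 189 = 0.003005.
1/(A₁E₁) + 1/(A₂E₂) = 1/(2250×143×10³) + 1/(1250×120×10³) = 9.775×10⁻⁹ N⁻¹.
P = 0.003005 / 9.775×10⁻⁹ = 307400 N = 307.4 kN.
σ_{invar} = P/A₁ = 307400/2250 = 136.6 MPa, compressive.

σ ≈ 137 MPa (compressive)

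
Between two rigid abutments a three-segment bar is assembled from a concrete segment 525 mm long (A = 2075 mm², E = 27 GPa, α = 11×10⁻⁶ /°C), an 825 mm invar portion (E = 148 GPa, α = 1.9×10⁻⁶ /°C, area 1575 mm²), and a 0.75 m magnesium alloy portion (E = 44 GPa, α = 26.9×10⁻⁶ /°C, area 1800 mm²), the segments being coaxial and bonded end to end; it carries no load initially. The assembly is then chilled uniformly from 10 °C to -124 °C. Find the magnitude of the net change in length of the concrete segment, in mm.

|ΔL| ≈ 0.77 mm

Free thermal contraction of the whole bar: Σ αᵢΔT Lᵢ = 11×10⁻⁶×134×525 + 1.9×10⁻⁶×134×825 + 26.9×10⁻⁶×134×750 = 3.687 mm.
Since the ends are fixed, an axial force P builds up, equal in every segment, with P · Σ Lᵢ/(AᵢEᵢ) = δ_free.
Σ Lᵢ/(AᵢEᵢ) = 525/(2075×27×10³) + 825/(1575×148×10³) + 750/(1800×44×10³) = 2.238×10⁻⁵ mm/N.
Hence P = δ_free / Σ(L/AE) = 3.687/2.238×10⁻⁵ = 164.8 kN (tensile).
For the concrete segment, free thermal change = 11×10⁻⁶×134×525 = 0.7739 mm and elastic change from P = 164800×525/(2075×27×10³) = 1.544 mm; these oppose, so the net change is 0.77 mm (segment lengthens).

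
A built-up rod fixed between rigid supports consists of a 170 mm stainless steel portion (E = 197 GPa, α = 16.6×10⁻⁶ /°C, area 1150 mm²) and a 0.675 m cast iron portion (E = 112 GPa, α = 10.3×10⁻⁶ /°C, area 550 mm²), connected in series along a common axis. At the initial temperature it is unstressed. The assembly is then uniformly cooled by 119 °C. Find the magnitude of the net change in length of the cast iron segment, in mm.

With the walls removed the bar would change length by δ_free = Σ αᵢΔT Lᵢ = 16.6×10⁻⁶×119×170 + 10.3×10⁻⁶×119×675 = 1.163 mm.
The rigid supports impose zero overall length change; the single axial force P common to all segments must satisfy P Σ Lᵢ/(AᵢEᵢ) = δ_free.
The series flexibility is Σ Lᵢ/(AᵢEᵢ) = 170/(1150×197×10³) + 675/(550×112×10³) = 1.171×10⁻⁵ mm/N.
Hence P = δ_free / Σ(L/AE) = 1.163/1.171×10⁻⁵ = 99.35 kN (tensile).
For the cast iron segment, free thermal change = 10.3×10⁻⁶×119×675 = 0.8273 mm and elastic change from P = 99350×675/(550×112×10³) = 1.089 mm; these oppose, so the net change is 0.261 mm (segment lengthens).

|ΔL| ≈ 0.261 mm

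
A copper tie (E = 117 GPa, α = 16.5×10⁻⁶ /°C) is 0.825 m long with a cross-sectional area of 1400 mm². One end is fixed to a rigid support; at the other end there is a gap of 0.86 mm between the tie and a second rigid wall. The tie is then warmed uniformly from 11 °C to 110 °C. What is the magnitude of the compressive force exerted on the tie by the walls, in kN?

Free thermal elongation = αΔT L = 16.5×10⁻⁶ × 99 × 825 = 1.348 mm.
The gap closes (δ_free > 0.86 mm) and the wall then resists a further 1.348 − 0.86 = 0.4876 mm of expansion.
Compatibility: PL/(AE) = 0.4876 mm, so σ = P/A = E × (0.4876/825) = 69.16 MPa.
P = σA = 69.16 × 1400 = 96.82 kN.

P ≈ 96.8 kN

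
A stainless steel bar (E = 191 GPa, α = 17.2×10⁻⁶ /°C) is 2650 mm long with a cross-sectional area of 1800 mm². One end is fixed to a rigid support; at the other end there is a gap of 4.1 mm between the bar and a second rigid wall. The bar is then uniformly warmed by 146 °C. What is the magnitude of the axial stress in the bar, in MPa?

σ ≈ 184 MPa (compressive)

Unrestrained expansion: δ_free = αΔT L = 17.2×10⁻⁶ × 146 × 2650 = 6.655 mm.
After closing the 4.1 mm clearance, 6.655 − 4.1 = 2.555 mm of expansion remains to be suppressed by the wall.
So σ = E(δ_free − g)/L = 191×10³ × 2.555/2650 = 184.1 MPa.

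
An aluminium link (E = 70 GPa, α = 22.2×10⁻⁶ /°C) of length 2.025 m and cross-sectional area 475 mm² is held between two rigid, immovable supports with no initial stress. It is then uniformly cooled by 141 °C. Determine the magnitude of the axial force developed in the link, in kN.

The ends cannot move, so σ = EαΔT = 70×10³ × 22.2×10⁻⁶ × 141 = 219.1 MPa.
P = AEαΔT = 475 × 70×10³ × 22.2×10⁻⁶ × 141 = 104.1 kN (tensile).

P ≈ 104 kN (tensile)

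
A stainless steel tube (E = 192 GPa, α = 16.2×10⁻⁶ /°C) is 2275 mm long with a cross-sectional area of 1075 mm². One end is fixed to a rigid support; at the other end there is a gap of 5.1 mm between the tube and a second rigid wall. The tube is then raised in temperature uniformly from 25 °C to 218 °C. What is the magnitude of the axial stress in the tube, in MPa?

σ ≈ 170 MPa (compressive)

Free thermal elongation = αΔT L = 16.2×10⁻⁶ × 193 × 2275 = 7.113 mm.
After closing the 5.1 mm clearance, 7.113 − 5.1 = 2.013 mm of expansion remains to be suppressed by the wall.
So σ = E(δ_free − g)/L = 192×10³ × 2.013/2275 = 169.9 MPa.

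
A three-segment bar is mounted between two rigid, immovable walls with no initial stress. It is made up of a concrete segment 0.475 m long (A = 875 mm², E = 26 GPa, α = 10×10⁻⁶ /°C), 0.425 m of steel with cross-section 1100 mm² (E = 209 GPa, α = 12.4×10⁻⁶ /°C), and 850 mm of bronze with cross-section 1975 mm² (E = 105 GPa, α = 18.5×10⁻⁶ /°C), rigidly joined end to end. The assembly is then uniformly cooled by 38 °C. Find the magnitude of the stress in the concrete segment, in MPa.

Free thermal contraction of the whole bar: Σ αᵢΔT Lᵢ = 10×10⁻⁶×38×475 + 12.4×10⁻⁶×38×425 + 18.5×10⁻⁶×38×850 = 0.9783 mm.
Since the ends are fixed, an axial force P builds up, equal in every segment, with P · Σ Lᵢ/(AᵢEᵢ) = δ_free.
The series flexibility is Σ Lᵢ/(AᵢEᵢ) = 475/(875×26×10³) + 425/(1100×209×10³) + 850/(1975×105×10³) = 2.683×10⁻⁵ mm/N.
Hence P = δ_free / Σ(L/AE) = 0.9783/2.683×10⁻⁵ = 36.47 kN (tensile).
σ_{concrete} = P / A = 36470 / 875 = 41.68 MPa.

σ ≈ 41.7 MPa (tensile)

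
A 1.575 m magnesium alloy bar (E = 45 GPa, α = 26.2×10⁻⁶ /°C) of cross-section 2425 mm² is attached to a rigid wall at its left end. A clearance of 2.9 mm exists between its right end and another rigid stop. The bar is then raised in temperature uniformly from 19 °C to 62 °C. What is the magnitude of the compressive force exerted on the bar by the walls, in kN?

P ≈ 0 kN

Free thermal elongation = αΔT L = 26.2×10⁻⁶ × 43 × 1575 = 1.774 mm.
Since δ_free = 1.77 mm is less than the 2.9 mm gap, the bar never touches the wall. No axial force develops.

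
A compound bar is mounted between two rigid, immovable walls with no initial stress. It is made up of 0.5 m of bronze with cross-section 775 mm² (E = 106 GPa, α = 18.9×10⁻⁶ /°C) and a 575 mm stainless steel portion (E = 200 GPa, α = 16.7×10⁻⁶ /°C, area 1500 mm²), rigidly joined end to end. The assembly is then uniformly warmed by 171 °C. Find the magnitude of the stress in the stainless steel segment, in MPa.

If the supports were absent, the total length change would be Σ αᵢΔT Lᵢ = 18.9×10⁻⁶×171×500 + 16.7×10⁻⁶×171×575 = 3.258 mm.
Since the ends are fixed, an axial force P builds up, equal in every segment, with P · Σ Lᵢ/(AᵢEᵢ) = δ_free.
Σ Lᵢ/(AᵢEᵢ) = 500/(775×106×10³) + 575/(1500×200×10³) = 8.003×10⁻⁶ mm/N.
So P = 3.258 / 8.003×10⁻⁶ = 407.1 kN, compressive.
σ_{stainless steel} = P / A = 407100 / 1500 = 271.4 MPa.

σ ≈ 271 MPa (compressive)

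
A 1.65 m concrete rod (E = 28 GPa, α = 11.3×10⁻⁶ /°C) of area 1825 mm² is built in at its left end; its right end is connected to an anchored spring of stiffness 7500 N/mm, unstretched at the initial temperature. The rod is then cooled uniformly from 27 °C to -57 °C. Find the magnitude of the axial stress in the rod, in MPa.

The unrestrained thermal change is αΔT L = 11.3×10⁻⁶ × 84 × 1650 = 1.566 mm.
With a force P in the spring, the elastic change of the rod is PL/(AE) and that of the spring is P/k; compatibility requires their sum to equal δ_free.
So P = δ_free / [L/(AE) + 1/k] = 1.566 / [ 1650/(1825×28×10³) + 1/(7500) ].
P = 1.566 / 0.0001656 = 9456 N.
σ = P/A = 9456/1825 = 5.182 MPa.

σ ≈ 5.18 MPa (tensile)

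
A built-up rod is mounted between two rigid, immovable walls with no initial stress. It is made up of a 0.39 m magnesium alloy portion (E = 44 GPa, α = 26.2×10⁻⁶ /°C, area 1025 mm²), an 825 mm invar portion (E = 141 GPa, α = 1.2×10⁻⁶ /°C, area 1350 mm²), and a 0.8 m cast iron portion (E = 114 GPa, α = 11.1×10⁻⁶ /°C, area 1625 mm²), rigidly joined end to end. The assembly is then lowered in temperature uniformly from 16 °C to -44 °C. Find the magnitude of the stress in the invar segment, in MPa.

Free thermal contraction of the whole bar: Σ αᵢΔT Lᵢ = 26.2×10⁻⁶×60×390 + 1.2×10⁻⁶×60×825 + 11.1×10⁻⁶×60×800 = 1.205 mm.
The rigid supports impose zero overall length change; the single axial force P common to all segments must satisfy P Σ Lᵢ/(AᵢEᵢ) = δ_free.
The series flexibility is Σ Lᵢ/(AᵢEᵢ) = 390/(1025×44×10³) + 825/(1350×141×10³) + 800/(1625×114×10³) = 1.73×10⁻⁵ mm/N.
Hence P = δ_free / Σ(L/AE) = 1.205/1.73×10⁻⁵ = 69.67 kN (tensile).
σ_{invar} = P / A = 69670 / 1350 = 51.61 MPa.

σ ≈ 51.6 MPa (tensile)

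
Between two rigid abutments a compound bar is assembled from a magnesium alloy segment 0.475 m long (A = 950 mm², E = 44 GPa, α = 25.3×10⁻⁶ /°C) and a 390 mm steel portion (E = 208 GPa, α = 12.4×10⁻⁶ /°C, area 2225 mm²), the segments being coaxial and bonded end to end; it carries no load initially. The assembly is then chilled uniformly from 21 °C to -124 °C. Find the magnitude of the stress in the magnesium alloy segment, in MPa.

σ ≈ 211 MPa (tensile)

If the supports were absent, the total length change would be Σ αᵢΔT Lᵢ = 25.3×10⁻⁶×145×475 + 12.4×10⁻⁶×145×390 = 2.444 mm.
The rigid supports impose zero overall length change; the single axial force P common to all segments must satisfy P Σ Lᵢ/(AᵢEᵢ) = δ_free.
The series flexibility is Σ Lᵢ/(AᵢEᵢ) = 475/(950×44×10³) + 390/(2225×208×10³) = 1.221×10⁻⁵ mm/N.
P = 2.444 / 1.221×10⁻⁵ = 200200 N = 200.2 kN, tensile.
σ_{magnesium alloy} = P / A = 200200 / 950 = 210.7 MPa.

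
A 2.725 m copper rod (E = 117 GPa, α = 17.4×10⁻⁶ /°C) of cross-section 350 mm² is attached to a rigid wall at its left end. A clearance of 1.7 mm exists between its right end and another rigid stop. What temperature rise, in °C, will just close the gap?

ΔT ≈ 35.9 °C

Contact occurs when the free expansion equals the gap: αΔT L = 1.7 mm.
ΔT = 1.7 / (17.4×10⁻⁶ × 2725) = 35.85 °C.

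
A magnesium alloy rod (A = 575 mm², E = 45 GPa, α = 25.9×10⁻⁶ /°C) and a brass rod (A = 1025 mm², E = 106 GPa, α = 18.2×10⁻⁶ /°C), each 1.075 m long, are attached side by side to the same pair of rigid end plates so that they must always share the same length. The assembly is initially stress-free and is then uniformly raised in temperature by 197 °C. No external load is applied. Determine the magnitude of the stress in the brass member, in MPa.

σ ≈ 30.9 MPa (tensile)

Both members must finish at the same length. With the larger α, the magnesium alloy tends to over-expand; the plates restrain it, putting the magnesium alloy in compression and the brass in tension. With no external load the two internal forces are equal and opposite, magnitude P.
Equating the net (thermal + elastic) strains gives |α₁ − α₂|·ΔT = P·[1/(A₁E₁) + 1/(A₂E₂)].
|α₁ − α₂|·ΔT = 7.7×10⁻⁶ × 197 = 0.001517.
1/(A₁E₁) + 1/(A₂E₂) = 1/(575×45×10³) + 1/(1025×106×10³) = 4.785×10⁻⁸ N⁻¹.
So P = 0.001517 / 4.785×10⁻⁸ = 31.7 kN.
σ_{brass} = P/A₂ = 31700/1025 = 30.93 MPa, tensile.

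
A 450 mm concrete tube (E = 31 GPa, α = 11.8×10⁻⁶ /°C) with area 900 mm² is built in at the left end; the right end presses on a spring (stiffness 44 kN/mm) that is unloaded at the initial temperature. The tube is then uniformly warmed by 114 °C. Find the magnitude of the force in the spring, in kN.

The unrestrained thermal change is αΔT L = 11.8×10⁻⁶ × 114 × 450 = 0.6053 mm.
Let P be the compressive force at the spring. The tube shortens elastically by PL/(AE) and the spring compresses by P/k; together these equal δ_free.
So P = δ_free / [L/(AE) + 1/k] = 0.6053 / [ 450/(900×31×10³) + 1/(44×10³) ].
P = 0.6053 / 3.886×10⁻⁵ = 15580 N.

P ≈ 15.6 kN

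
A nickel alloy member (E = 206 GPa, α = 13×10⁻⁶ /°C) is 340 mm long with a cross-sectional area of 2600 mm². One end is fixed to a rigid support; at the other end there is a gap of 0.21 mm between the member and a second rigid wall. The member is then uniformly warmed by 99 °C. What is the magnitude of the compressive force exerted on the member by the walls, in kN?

Unrestrained expansion: δ_free = αΔT L = 13×10⁻⁶ × 99 × 340 = 0.4376 mm.
After closing the 0.21 mm clearance, 0.4376 − 0.21 = 0.2276 mm of expansion remains to be suppressed by the wall.
That suppressed elongation corresponds to σ = E·Δ/L = 206×10³ × 0.2276/340 = 137.9 MPa.
P = σA = 137.9 × 2600 = 358.5 kN.

P ≈ 359 kN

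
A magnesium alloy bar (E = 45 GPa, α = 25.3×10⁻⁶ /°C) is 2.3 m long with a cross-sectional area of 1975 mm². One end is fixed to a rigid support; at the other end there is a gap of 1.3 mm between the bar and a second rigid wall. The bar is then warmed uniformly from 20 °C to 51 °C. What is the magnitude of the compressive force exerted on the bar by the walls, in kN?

Unrestrained expansion: δ_free = αΔT L = 25.3×10⁻⁶ × 31 × 2300 = 1.804 mm.
After closing the 1.3 mm clearance, 1.804 − 1.3 = 0.5039 mm of expansion remains to be suppressed by the wall.
That suppressed elongation corresponds to σ = E·Δ/L = 45×10³ × 0.5039/2300 = 9.859 MPa.
P = σA = 9.859 × 1975 = 19.47 kN.

P ≈ 19.5 kN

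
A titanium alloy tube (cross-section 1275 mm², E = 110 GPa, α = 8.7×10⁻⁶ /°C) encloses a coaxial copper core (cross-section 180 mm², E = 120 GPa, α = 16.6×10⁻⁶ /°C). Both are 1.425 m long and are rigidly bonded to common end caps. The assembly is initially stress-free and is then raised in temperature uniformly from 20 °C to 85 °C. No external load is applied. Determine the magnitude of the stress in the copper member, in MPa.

Both members must finish at the same length. With the larger α, the copper tends to over-expand; the plates restrain it, putting the copper in compression and the titanium alloy in tension. With no external load the two internal forces are equal and opposite, magnitude P.
Setting the final lengths equal and cancelling L: (α₁ − α₂)ΔT = P/(A₁E₁) + P/(A₂E₂).
|α₁ − α₂|·ΔT = 7.9×10⁻⁶ × 65 = 0.0005135.
1/(A₁E₁) + 1/(A₂E₂) = 1/(1275×110×10³) + 1/(180×120×10³) = 5.343×10⁻⁸ N⁻¹.
So P = 0.0005135 / 5.343×10⁻⁸ = 9.611 kN.
σ_{copper} = P/A₂ = 9611/180 = 53.4 MPa, compressive.

σ ≈ 53.4 MPa (compressive)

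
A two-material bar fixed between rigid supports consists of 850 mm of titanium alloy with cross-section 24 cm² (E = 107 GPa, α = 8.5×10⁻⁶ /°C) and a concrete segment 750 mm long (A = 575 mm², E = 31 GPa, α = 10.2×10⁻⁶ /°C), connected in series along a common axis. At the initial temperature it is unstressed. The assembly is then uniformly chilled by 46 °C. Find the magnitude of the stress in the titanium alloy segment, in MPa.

σ ≈ 6.28 MPa (tensile)

With the walls removed the bar would change length by δ_free = Σ αᵢΔT Lᵢ = 8.5×10⁻⁶×46×850 + 10.2×10⁻⁶×46×750 = 0.6843 mm.
Since the ends are fixed, an axial force P builds up, equal in every segment, with P · Σ Lᵢ/(AᵢEᵢ) = δ_free.
The series flexibility is Σ Lᵢ/(AᵢEᵢ) = 850/(2400×107×10³) + 750/(575×31×10³) = 4.539×10⁻⁵ mm/N.
So P = 0.6843 / 4.539×10⁻⁵ = 15.08 kN, tensile.
σ_{titanium alloy} = P / A = 15080 / 2400 = 6.282 MPa.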